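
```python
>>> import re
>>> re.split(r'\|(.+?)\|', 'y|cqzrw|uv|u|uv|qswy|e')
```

A non-greedy quantifier consumes as few characters as it can — just enough that the remainder of the pattern still matches from where it stops; whatever follows it matches normally.
Matches to split on: at [1:8] → '|cqzrw|'; at [10:13] → '|u|'; at [15:21] → '|qswy|'.
The group in the pattern means `split` returns the separators' captures alongside the pieces.

['y', 'cqzrw', 'uv', 'u', 'uv', 'qswy', 'e']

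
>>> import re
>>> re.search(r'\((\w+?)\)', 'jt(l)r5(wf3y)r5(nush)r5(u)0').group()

`re.search` scans for the first position where the pattern succeeds.
The match spans [2:5] → '(l)'.
Captured: group 1 = 'l'.

'(l)'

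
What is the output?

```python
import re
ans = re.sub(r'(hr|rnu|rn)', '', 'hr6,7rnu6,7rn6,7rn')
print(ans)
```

6,76,76,7

Alternation tries branches left to right and keeps the first one that lets the overall match succeed at that position.
Every occurrence is swapped for ''.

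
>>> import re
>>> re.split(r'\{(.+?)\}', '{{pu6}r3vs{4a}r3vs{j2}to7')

['', '{pu6', 'r3vs', '4a', 'r3vs', 'j2', 'to7']

Matches to split on: at [0:6] → '{{pu6}'; at [10:14] → '{4a}'; at [18:22] → '{j2}'.
With a capturing group present, the delimiter's captured portion is kept in the result list.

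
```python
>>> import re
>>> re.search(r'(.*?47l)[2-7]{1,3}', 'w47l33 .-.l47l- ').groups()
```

('w47l',)

The pattern matches zero or more of any character (lazy), then the literal '47l' (captured); then 1 to 3 of a character in [2-7].
`re.search` scans for the first position where the pattern succeeds.
The match spans [0:6] → 'w47l33'.
Captured: group 1 = 'w47l'.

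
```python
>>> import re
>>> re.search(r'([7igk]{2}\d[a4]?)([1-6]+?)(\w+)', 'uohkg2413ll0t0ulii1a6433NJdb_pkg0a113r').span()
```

(3, 38)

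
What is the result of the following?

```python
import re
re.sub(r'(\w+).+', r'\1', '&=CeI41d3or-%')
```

'&=CeI41d3or'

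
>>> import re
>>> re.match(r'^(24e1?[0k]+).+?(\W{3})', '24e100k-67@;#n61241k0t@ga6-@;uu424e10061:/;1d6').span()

This matches anchored at the start of the string; then the literal '24e', then optionally a literal '1', then one or more of one of [0k] (captured); then one or more of any character (lazy); then exactly 3 of a non-word character (captured).
With the lazy modifier that quantifier settles for the fewest repetitions that let the rest of the pattern succeed (the atoms after it are unaffected and can still be greedy).
`re.match` won't scan ahead — the pattern has to work from the very first character.
The match spans [0:13] → '24e100k-67@;#'.
Captured: group 1 = '24e100k', group 2 = '@;#'.

(0, 13)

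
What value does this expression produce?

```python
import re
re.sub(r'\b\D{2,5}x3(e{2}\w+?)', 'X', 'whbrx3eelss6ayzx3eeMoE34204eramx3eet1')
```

'Xss6ayzx3eeMoE34204eramx3eet1'

This matches a word boundary (`\b`, zero-width); then 2 to 5 of a non-digit, then the literal 'x3'; then exactly 2 of a literal 'e', then one or more of a word character (lazy) (captured).
Every occurrence is swapped for 'X'.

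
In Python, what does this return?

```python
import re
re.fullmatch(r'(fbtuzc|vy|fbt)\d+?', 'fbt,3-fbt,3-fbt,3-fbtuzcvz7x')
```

For `fullmatch`, every character of the input must be accounted for by the pattern.
Here the pattern can't cover the whole string, so the call returns None.

None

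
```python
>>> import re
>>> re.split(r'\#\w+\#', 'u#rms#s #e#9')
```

['u', 's ', '9']

Matches to split on: at [1:6] → '#rms#'; at [8:11] → '#e#'.
`split` removes every match and returns the 3 fragments in between.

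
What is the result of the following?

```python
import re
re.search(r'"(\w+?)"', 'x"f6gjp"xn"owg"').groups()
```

`re.search` tries every starting position until one works.
The match spans [1:8] → '"f6gjp"'.
Captured: group 1 = 'f6gjp'.

('f6gjp',)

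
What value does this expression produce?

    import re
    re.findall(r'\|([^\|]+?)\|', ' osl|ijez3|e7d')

`findall` collects group 1 from the one match (1 total).

['ijez3']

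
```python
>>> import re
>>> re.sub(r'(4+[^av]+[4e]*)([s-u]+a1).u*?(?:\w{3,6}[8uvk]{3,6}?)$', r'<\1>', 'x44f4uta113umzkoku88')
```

'x<44f4u>'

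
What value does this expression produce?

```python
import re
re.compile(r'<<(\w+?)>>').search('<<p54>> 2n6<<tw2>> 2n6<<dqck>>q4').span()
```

`re.search` scans for the first position where the pattern succeeds.
The match spans [0:7] → '<<p54>>'.
Captured: group 1 = 'p54'.

(0, 7)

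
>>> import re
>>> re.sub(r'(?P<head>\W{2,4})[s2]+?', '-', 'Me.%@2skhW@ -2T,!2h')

'Me-skhW-T-h'

Because the quantifier is non-greedy, it stops expanding at the earliest point where the rest of the pattern can succeed.
Each match is replaced by '-'.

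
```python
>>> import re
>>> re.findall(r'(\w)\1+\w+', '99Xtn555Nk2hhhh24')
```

['9']

A backreference is literal: `\1` must see the identical characters the first group matched.
Walking the string: at [0:17] match '99Xtn555Nk2hhhh24', group 1 = '9'.
Because there's exactly one group, `findall` drops the full match and keeps group 1 from the one hit.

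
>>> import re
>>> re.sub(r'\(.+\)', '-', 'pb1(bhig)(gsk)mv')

Matches: at [3:14] → '(bhig)(gsk)'.
Every occurrence is swapped for '-'.

'pb1-mv'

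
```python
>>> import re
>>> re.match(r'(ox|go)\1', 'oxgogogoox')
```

None

`\1` is not a pattern — it's the concrete string captured by group 1, re-applied verbatim.
With `match`, the pattern is implicitly anchored at the beginning.
Here position 0 doesn't satisfy it, so the call returns None.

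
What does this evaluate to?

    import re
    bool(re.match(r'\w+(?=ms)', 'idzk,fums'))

Because the assertion is zero-width, the text it checks is not consumed and won't appear in the result.
With `match`, the pattern is implicitly anchored at the beginning.
Here the string doesn't start with a match, so the call returns None, and `bool(None)` is False.

False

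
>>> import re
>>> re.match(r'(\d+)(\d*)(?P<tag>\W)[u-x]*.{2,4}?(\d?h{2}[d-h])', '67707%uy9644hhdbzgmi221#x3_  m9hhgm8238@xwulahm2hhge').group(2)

Pattern: one or more of a digit (captured); then zero or more of a digit (captured); then a non-word character (captured as 'tag'); then zero or more of a character in [u-x], then 2 to 4 of any character (lazy); then optionally a digit, then exactly 2 of the literal 'h', then a character in [d-h] (captured).
`re.match` only tries the pattern at the start of the string.
The match spans [0:15] → '67707%uy9644hhd'.
Captured: group 1 = '67707', group 2 = '', group 3 = '%', group 4 = '4hhd'.

''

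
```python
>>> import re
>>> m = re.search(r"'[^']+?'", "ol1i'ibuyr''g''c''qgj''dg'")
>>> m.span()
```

(4, 11)

Unlike `match`, `search` isn't anchored — it looks for the pattern anywhere in the string.
The match spans [4:11] → "'ibuyr'".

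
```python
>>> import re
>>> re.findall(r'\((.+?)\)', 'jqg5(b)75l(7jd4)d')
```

['b', '7jd4']

Lazy quantifiers expand one character at a time until the remainder of the pattern can match.
Scanning left to right: at [4:7] match '(b)', group 1 = 'b'; at [10:16] match '(7jd4)', group 1 = '7jd4'.
Because there's exactly one group, `findall` drops the full match and keeps group 1 from each hit.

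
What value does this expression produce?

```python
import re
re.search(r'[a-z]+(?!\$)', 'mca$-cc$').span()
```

`(?!…)`/`(?<!…)` only lets a position through if the neighbouring text does NOT match; no characters are consumed.
Unlike `match`, `search` isn't anchored — it looks for the pattern anywhere in the string.
The match spans [0:2] → 'mc'.

(0, 2)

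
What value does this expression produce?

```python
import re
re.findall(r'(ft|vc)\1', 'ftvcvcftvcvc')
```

['vc', 'vc']

`\1` is not a pattern — it's the concrete string captured by group 1, re-applied verbatim.
`findall` collects group 1 from each match (2 total).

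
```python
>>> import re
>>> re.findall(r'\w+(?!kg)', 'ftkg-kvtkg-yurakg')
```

['ftkg', 'kvtkg', 'yurakg']

`(?!…)`/`(?<!…)` only lets a position through if the neighbouring text does NOT match; no characters are consumed.
Matches: at [0:4] → 'ftkg'; at [5:10] → 'kvtkg'; at [11:17] → 'yurakg'.
`findall` yields the raw match text (3 of them) because the pattern has no groups.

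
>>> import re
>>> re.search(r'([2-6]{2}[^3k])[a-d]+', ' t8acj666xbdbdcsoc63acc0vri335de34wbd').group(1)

The match spans [7:15] → '66xbdbdc'.
Captured: group 1 = '66x'.

'66x'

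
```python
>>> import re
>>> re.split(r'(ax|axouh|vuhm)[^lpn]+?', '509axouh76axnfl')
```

['509', 'ax', 'uh76axnfl']

The regex engine tests alternatives in the order written; an earlier branch that matches wins even if a later one would match more.
The group in the pattern means `split` returns the separators' captures alongside the pieces.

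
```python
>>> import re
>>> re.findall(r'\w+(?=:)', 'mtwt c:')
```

['c']

Because the assertion is zero-width, the text it checks is not consumed and won't appear in the result.
With no groups in the pattern, `findall` gives back each whole match — 1 here.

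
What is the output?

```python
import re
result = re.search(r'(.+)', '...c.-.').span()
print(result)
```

The match spans [0:7] → '...c.-.'.

(0, 7)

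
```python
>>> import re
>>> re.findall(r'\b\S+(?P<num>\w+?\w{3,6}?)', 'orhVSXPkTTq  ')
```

['kTTq']

The pattern matches a word boundary (`\b`, zero-width); then one or more of a non-whitespace character; then one or more of a word character (lazy), then 3 to 6 of a word character (lazy) (captured as 'num').
With a single group, `findall` returns only what that group captured — 1 item.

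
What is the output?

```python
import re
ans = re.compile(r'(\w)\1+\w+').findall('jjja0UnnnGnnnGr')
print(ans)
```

A backreference is literal: `\1` must see the identical characters the first group matched.
Because there's exactly one group, `findall` drops the full match and keeps group 1 from the one hit.

['j']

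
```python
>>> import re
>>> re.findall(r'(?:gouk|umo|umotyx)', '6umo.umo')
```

['umo', 'umo']

Since nothing is captured, `findall` lists the 2 matched substrings directly.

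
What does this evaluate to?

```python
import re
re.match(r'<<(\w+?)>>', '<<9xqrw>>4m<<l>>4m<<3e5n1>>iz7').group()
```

'<<9xqrw>>'

With `match`, the pattern is implicitly anchored at the beginning.
The match spans [0:9] → '<<9xqrw>>'.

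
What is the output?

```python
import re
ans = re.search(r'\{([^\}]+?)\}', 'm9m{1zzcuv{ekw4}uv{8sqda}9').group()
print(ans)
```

The match spans [3:16] → '{1zzcuv{ekw4}'.

{1zzcuv{ekw4}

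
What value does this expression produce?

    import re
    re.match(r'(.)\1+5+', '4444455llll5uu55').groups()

('4',)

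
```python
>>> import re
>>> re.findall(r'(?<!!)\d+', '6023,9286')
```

A negative assertion filters positions out without eating any characters.
Matches: at [0:4] → '6023'; at [5:9] → '9286'.
Since nothing is captured, `findall` lists the 2 matched substrings directly.

['6023', '9286']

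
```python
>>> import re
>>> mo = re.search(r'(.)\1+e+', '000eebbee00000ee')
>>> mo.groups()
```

The match spans [0:5] → '000ee'.
Captured: group 1 = '0'.

('0',)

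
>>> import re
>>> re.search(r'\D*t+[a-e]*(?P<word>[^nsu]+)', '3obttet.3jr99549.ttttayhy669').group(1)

'.3jr99549.ttttayhy669'

Pattern: zero or more of a non-digit, then one or more of the literal 't', then zero or more of a character in [a-e]; then one or more of any character except [nsu] (captured as 'word').
Unlike `match`, `search` isn't anchored — it looks for the pattern anywhere in the string.
The match spans [1:28] → 'obttet.3jr99549.ttttayhy669'.
Captured: group 1 = '.3jr99549.ttttayhy669'.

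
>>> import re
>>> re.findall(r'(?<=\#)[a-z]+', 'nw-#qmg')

['qmg']

The lookaround is zero-width — it requires the adjacent text to match without consuming it, so the asserted text isn't part of the match.
No capturing groups, so `findall` returns the 1 full match string.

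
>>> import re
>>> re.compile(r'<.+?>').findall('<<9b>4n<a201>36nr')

['<<9b>', '<a201>']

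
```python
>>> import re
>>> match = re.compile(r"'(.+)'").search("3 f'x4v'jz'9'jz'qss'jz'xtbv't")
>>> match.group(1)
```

"x4v'jz'9'jz'qss'jz'xtbv"

`search` walks the string left to right and returns the first match it finds.
The match spans [3:28] → "'x4v'jz'9'jz'qss'jz'xtbv'".
Captured: group 1 = "x4v'jz'9'jz'qss'jz'xtbv".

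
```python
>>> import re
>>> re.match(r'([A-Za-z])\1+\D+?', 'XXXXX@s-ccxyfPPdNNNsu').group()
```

`re.match` only tries the pattern at the start of the string.
The match spans [0:6] → 'XXXXX@'.

'XXXXX@'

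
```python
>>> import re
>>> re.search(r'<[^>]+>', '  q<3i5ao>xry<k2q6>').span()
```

`re.search` scans for the first position where the pattern succeeds.
The match spans [3:10] → '<3i5ao>'.

(3, 10)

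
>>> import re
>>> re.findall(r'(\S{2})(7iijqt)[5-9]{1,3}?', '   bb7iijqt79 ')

[('bb', '7iijqt')]

`findall` packs the 2 group values into a tuple for every match.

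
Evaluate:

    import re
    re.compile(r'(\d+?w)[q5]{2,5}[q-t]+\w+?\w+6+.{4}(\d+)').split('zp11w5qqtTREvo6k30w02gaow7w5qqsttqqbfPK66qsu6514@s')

Pattern: one or more of a digit (lazy), then the literal 'w' (captured); then 2 to 5 of one of [q5], then one or more of a character in [q-t], then one or more of a word character (lazy); then one or more of a word character, then one or more of the literal '6', then exactly 4 of any character; then one or more of a digit (captured).
Matches to split on: at [2:48] → '11w5qqtTREvo6k30w02gaow7w5qqsttqqbfPK66qsu6514'.
Because the pattern has a capturing group, `split` also inserts each captured text between the pieces.

['zp', '11w', '514', '@s']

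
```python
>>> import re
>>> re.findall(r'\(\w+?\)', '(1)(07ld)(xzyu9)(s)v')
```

Since nothing is captured, `findall` lists the 4 matched substrings directly.

['(1)', '(07ld)', '(xzyu9)', '(s)']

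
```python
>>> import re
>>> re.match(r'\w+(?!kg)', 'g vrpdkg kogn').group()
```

'g'

`(?!…)`/`(?<!…)` only lets a position through if the neighbouring text does NOT match; no characters are consumed.
`re.match` only tries the pattern at the start of the string.
The match spans [0:1] → 'g'.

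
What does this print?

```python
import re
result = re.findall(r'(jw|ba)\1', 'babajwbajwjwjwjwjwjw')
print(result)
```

`\1` has to match the exact text group 1 already captured.
Matches: at [0:4] match 'baba', group 1 = 'ba'; at [8:12] match 'jwjw', group 1 = 'jw'; at [12:16] match 'jwjw', group 1 = 'jw'; at [16:20] match 'jwjw', group 1 = 'jw'.
With a single group, `findall` returns only what that group captured — 4 items.

['ba', 'jw', 'jw', 'jw']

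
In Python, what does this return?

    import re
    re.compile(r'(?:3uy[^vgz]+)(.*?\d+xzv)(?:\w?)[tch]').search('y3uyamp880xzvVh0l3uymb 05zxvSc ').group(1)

'0xzv'

The match spans [1:15] → '3uyamp880xzvVh'.
Captured: group 1 = '0xzv'.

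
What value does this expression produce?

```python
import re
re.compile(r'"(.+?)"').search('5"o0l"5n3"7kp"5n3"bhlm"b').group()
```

With the lazy modifier that quantifier settles for the fewest repetitions that let the rest of the pattern succeed (the atoms after it are unaffected and can still be greedy).
The match spans [1:6] → '"o0l"'.

'"o0l"'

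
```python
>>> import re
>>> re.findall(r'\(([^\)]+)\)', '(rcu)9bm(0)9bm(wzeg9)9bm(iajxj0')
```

['rcu', '0', 'wzeg9']

Scanning left to right: at [0:5] match '(rcu)', group 1 = 'rcu'; at [8:11] match '(0)', group 1 = '0'; at [14:21] match '(wzeg9)', group 1 = 'wzeg9'.
Because there's exactly one group, `findall` drops the full match and keeps group 1 from each hit.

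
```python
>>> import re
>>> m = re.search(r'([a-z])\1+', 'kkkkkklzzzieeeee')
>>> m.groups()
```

('k',)

The backreference `\1` re-matches whatever the first group consumed, character for character.
Unlike `match`, `search` isn't anchored — it looks for the pattern anywhere in the string.
The match spans [0:6] → 'kkkkkk'.
Captured: group 1 = 'k'.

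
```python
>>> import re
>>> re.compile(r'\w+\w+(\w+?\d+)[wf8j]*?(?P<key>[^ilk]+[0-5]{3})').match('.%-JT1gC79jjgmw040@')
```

None

With `match`, the pattern is implicitly anchored at the beginning.
Here the pattern fails at index 0, so the call returns None.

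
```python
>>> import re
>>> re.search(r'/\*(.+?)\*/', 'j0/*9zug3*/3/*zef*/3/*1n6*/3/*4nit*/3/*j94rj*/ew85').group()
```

Unlike `match`, `search` isn't anchored — it looks for the pattern anywhere in the string.
The match spans [2:11] → '/*9zug3*/'.
Captured: group 1 = '9zug3'.

'/*9zug3*/'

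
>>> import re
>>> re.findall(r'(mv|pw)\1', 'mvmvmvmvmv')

['mv', 'mv']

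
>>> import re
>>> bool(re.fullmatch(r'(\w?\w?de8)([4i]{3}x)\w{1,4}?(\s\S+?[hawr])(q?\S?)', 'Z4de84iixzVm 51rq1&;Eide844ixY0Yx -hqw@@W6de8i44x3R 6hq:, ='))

The pattern matches optionally a word character, then optionally a word character, then the literal 'de8' (captured); then exactly 3 of one of [4i], then the literal 'x' (captured); then 1 to 4 of a word character (lazy); then whitespace, then one or more of a non-whitespace character (lazy), then one of [hawr] (captured); then optionally a literal 'q', then optionally a non-whitespace character (captured).
`re.fullmatch` requires the pattern to consume the entire string.
Here the pattern can't cover the whole string, so the call returns None, and `bool(None)` is False.

False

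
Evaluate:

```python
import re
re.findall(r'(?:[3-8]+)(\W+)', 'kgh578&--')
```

Pattern: one or more of a character in [3-8] (non-capturing group); then one or more of a non-word character (captured).
Scanning left to right: at [3:9] match '578&--', group 1 = '&--'.
`findall` collects group 1 from the one match (1 total).

['&--']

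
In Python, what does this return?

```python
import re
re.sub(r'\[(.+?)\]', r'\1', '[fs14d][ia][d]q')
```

'fs14diadq'

Lazy quantifiers expand one character at a time until the remainder of the pattern can match.
Each match is replaced using the text its own group 1 captured.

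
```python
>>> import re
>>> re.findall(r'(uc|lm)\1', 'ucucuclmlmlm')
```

The backreference `\1` re-matches whatever the first group consumed, character for character.
`findall` collects group 1 from each match (2 total).

['uc', 'lm']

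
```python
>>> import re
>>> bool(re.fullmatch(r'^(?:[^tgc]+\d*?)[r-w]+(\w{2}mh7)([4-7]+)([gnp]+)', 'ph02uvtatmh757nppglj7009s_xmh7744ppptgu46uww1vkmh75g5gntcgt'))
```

False

`fullmatch` succeeds only if the pattern covers the string from start to end.
Here the string isn't matched end-to-end, so the call returns None, and `bool(None)` is False.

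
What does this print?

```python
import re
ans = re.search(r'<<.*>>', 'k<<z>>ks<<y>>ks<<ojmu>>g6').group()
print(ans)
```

<<z>>ks<<y>>ks<<ojmu>>

Unlike `match`, `search` isn't anchored — it looks for the pattern anywhere in the string.
The match spans [1:23] → '<<z>>ks<<y>>ks<<ojmu>>'.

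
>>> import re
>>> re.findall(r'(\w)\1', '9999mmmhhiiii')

['9', '9', 'm', 'h', 'i', 'i']

The backreference `\1` re-matches whatever the first group consumed, character for character.
Scanning left to right: at [0:2] match '99', group 1 = '9'; at [2:4] match '99', group 1 = '9'; at [4:6] match 'mm', group 1 = 'm'; at [7:9] match 'hh', group 1 = 'h'; at [9:11] match 'ii', group 1 = 'i'; ….
With a single group, `findall` returns only what that group captured — 6 items.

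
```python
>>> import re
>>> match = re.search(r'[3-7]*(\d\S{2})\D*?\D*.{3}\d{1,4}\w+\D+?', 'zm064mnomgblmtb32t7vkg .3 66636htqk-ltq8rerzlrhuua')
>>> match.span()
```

This matches zero or more of a character in [3-7]; then a digit, then exactly 2 of a non-whitespace character (captured); then zero or more of a non-digit (lazy), then zero or more of a non-digit, then exactly 3 of any character; then 1 to 4 of a digit, then one or more of a word character, then one or more of a non-digit (lazy).
`search` walks the string left to right and returns the first match it finds.
The match spans [2:23] → '064mnomgblmtb32t7vkg '.
Captured: group 1 = '064'.

(2, 23)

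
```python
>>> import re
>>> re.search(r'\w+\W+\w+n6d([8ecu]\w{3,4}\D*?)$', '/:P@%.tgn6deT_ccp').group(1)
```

'eT_ccp'

Pattern: one or more of a word character; then one or more of a non-word character, then one or more of a word character, then the literal 'n6d'; then one of [8ecu], then 3 to 4 of a word character, then zero or more of a non-digit (lazy) (captured); then anchored at the end.
`search` walks the string left to right and returns the first match it finds.
The match spans [2:17] → 'P@%.tgn6deT_ccp'.
Captured: group 1 = 'eT_ccp'.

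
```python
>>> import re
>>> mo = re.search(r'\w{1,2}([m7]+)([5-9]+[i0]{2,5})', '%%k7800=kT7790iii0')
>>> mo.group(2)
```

This matches 1 to 2 of a word character; then one or more of one of [m7] (captured); then one or more of a character in [5-9], then 2 to 5 of one of [i0] (captured).
`re.search` tries every starting position until one works.
The match spans [2:7] → 'k7800'.
Captured: group 1 = '7', group 2 = '800'.

'800'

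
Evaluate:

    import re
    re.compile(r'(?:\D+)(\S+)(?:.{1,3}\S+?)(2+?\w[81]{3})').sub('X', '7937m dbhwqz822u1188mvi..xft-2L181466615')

This matches one or more of a non-digit (non-capturing group); then one or more of a non-whitespace character (captured); then 1 to 3 of any character, then one or more of a non-whitespace character (lazy) (non-capturing group); then one or more of the literal '2' (lazy), then a word character, then exactly 3 of one of [81] (captured).
Matches: at [4:34] → 'm dbhwqz822u1188mvi..xft-2L181'.
`sub` substitutes 'X' at each match site.

'7937X466615'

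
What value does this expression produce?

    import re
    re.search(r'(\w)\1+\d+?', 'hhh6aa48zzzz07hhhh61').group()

`\1` has to match the exact text group 1 already captured.
`re.search` scans for the first position where the pattern succeeds.
The match spans [0:4] → 'hhh6'.
Captured: group 1 = 'h'.

'hhh6'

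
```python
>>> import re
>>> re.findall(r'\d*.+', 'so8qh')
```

The pattern matches zero or more of a digit; then one or more of any character.
Matches: at [0:5] → 'so8qh'.
`findall` yields the raw match text (1 of them) because the pattern has no groups.

['so8qh']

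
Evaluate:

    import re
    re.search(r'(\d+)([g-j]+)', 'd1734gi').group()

This matches one or more of a digit (captured); then one or more of a character in [g-j] (captured).
`re.search` tries every starting position until one works.
The match spans [1:7] → '1734gi'.
Captured: group 1 = '1734', group 2 = 'gi'.

'1734gi'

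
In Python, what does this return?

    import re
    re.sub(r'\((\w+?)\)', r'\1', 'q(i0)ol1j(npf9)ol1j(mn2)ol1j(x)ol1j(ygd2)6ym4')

'qi0ol1jnpf9ol1jmn2ol1jxol1jygd26ym4'

Each match is replaced using the text its own group 1 captured.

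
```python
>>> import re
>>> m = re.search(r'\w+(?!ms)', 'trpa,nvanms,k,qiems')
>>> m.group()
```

The negative lookaround is zero-width — it rules out positions where the adjacent text would match, without consuming anything.
`search` walks the string left to right and returns the first match it finds.
The match spans [0:4] → 'trpa'.

'trpa'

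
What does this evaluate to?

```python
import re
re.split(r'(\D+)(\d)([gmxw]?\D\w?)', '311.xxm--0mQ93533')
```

Pattern: one or more of a non-digit (captured); then a digit (captured); then optionally one of [gmxw], then a non-digit, then optionally a word character (captured).
Matches to split on: at [3:13] → '.xxm--0mQ9'.
The group in the pattern means `split` returns the separators' captures alongside the pieces.

['311', '.xxm--', '0', 'mQ9', '3533']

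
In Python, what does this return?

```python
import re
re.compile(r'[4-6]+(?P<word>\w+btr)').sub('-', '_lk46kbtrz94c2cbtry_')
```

'_lk-y_'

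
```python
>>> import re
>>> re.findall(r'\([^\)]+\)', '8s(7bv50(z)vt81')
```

['(7bv50(z)']

Since nothing is captured, `findall` lists the 1 matched substring directly.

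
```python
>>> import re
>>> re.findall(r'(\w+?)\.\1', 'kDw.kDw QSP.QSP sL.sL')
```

The backreference `\1` re-matches whatever the first group consumed, character for character.
With a single group, `findall` returns only what that group captured — 3 items.

['kDw', 'QSP', 'sL']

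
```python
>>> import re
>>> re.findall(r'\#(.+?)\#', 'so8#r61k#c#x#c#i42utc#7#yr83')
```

With the lazy modifier that quantifier settles for the fewest repetitions that let the rest of the pattern succeed (the atoms after it are unaffected and can still be greedy).
Because there's exactly one group, `findall` drops the full match and keeps group 1 from each hit.

['r61k', 'x', 'i42utc']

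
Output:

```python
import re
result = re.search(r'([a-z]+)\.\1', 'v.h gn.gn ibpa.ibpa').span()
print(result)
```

(4, 9)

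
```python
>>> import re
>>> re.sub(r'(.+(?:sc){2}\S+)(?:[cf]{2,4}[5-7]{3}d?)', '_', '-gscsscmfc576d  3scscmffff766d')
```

The pattern matches one or more of any character, then the literal 'sc' repeated 2 times, then one or more of a non-whitespace character (captured); then 2 to 4 of one of [cf], then exactly 3 of a character in [5-7], then optionally the literal 'd' (non-capturing group).
Matches: at [0:30] → '-gscsscmfc576d  3scscmffff766d'.
`sub` substitutes '_' at each match site.

'_'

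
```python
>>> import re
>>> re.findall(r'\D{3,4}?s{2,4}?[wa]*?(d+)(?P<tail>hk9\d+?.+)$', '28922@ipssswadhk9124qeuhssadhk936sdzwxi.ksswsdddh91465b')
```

This matches 3 to 4 of a non-digit (lazy), then 2 to 4 of the literal 's' (lazy), then zero or more of one of [wa] (lazy); then one or more of a literal 'd' (captured); then the literal 'hk9', then one or more of a digit (lazy), then one or more of any character (captured as 'tail'); then anchored at the end.
Scanning left to right: at [5:55] match '@ipssswadhk9124qeuhssadhk936sdzwxi.ksswsdddh91465b', groups = ('d', 'hk9124qeuhssadhk936sdzwxi.ksswsdddh91465b').
With 2 capturing groups, `findall` returns a 2-tuple per match.

[('d', 'hk9124qeuhssadhk936sdzwxi.ksswsdddh91465b')]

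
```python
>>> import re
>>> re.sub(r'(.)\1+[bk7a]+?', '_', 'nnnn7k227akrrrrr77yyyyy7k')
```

'_k_ak_7_k'

`\1` has to match the exact text group 1 already captured.
Matches: at [0:5] → 'nnnn7'; at [6:9] → '227'; at [11:17] → 'rrrrr7'; at [18:24] → 'yyyyy7'.
`sub` substitutes '_' at each match site.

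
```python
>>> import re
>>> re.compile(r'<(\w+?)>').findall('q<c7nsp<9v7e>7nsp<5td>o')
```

['9v7e', '5td']

Because there's exactly one group, `findall` drops the full match and keeps group 1 from each hit.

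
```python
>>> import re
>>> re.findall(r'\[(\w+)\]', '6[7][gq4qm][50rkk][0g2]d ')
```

['7', 'gq4qm', '50rkk', '0g2']

`findall` collects group 1 from each match (4 total).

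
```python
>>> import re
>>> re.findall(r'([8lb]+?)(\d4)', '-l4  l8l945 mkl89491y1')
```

Pattern: one or more of one of [8lb] (lazy) (captured); then a digit, then the literal '4' (captured).
Scanning left to right: at [5:10] match 'l8l94', groups = ('l8l', '94'); at [14:18] match 'l894', groups = ('l8', '94').
2 groups means each result is a tuple of 2 captured strings — 2 here.

[('l8l', '94'), ('l8', '94')]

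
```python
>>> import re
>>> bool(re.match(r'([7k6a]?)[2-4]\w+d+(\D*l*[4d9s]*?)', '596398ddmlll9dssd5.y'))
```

False

`re.match` only tries the pattern at the start of the string.
Here the string doesn't start with a match, so the call returns None, and `bool(None)` is False.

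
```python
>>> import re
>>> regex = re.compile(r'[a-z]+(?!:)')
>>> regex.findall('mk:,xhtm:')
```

['m', 'xht']

The negative lookahead/lookbehind blocks any match where the forbidden context is present.
Scanning left to right: at [0:1] → 'm'; at [4:7] → 'xht'.
Since nothing is captured, `findall` lists the 2 matched substrings directly.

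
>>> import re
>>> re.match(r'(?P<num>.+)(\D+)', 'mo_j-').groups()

The match spans [0:5] → 'mo_j-'.
Captured: group 1 = 'mo_j', group 2 = '-'.

('mo_j', '-')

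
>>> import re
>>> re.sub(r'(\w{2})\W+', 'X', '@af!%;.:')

'@X'

The pattern matches exactly 2 of a word character (captured); then one or more of a non-word character.
Matches: at [1:8] → 'af!%;.:'.
`sub` substitutes 'X' at each match site.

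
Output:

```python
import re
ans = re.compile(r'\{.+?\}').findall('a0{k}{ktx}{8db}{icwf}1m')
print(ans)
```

['{k}', '{ktx}', '{8db}', '{icwf}']

Walking the string: at [2:5] → '{k}'; at [5:10] → '{ktx}'; at [10:15] → '{8db}'; at [15:21] → '{icwf}'.
No capturing groups, so `findall` returns the 4 full match strings.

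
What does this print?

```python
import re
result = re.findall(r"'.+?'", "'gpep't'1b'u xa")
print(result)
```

["'gpep'", "'1b'"]

Matches: at [0:6] → "'gpep'"; at [7:11] → "'1b'".
`findall` yields the raw match text (2 of them) because the pattern has no groups.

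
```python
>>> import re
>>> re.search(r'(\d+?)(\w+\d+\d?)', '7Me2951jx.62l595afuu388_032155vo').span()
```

(0, 7)

The pattern matches one or more of a digit (lazy) (captured); then one or more of a word character, then one or more of a digit, then optionally a digit (captured).
`search` walks the string left to right and returns the first match it finds.
The match spans [0:7] → '7Me2951'.
Captured: group 1 = '7', group 2 = 'Me2951'.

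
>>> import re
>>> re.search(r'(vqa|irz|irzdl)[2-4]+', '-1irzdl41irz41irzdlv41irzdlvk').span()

The match spans [2:8] → 'irzdl4'.

(2, 8)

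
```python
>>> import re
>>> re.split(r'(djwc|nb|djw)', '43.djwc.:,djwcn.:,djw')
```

Alternation tries branches left to right and keeps the first one that lets the overall match succeed at that position.
With a capturing group present, the delimiter's captured portion is kept in the result list.

['43.', 'djwc', '.:,', 'djwc', 'n.:,', 'djw', '']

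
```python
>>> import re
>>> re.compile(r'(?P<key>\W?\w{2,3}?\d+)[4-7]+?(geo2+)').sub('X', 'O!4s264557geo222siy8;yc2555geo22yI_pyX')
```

'OXsiy8XyI_pyX'

The pattern matches optionally a non-word character, then 2 to 3 of a word character (lazy), then one or more of a digit (captured as 'key'); then one or more of a character in [4-7] (lazy); then the literal 'geo', then one or more of the literal '2' (captured).
Matches: at [1:16] → '!4s264557geo222'; at [20:32] → ';yc2555geo22'.
`sub` substitutes 'X' at each match site.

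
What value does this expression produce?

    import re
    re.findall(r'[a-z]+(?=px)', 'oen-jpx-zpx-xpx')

['j', 'z', 'x']

Because the assertion is zero-width, the text it checks is not consumed and won't appear in the result.
Scanning left to right: at [4:5] → 'j'; at [8:9] → 'z'; at [12:13] → 'x'.
`findall` yields the raw match text (3 of them) because the pattern has no groups.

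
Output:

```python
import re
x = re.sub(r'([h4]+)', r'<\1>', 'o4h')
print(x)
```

The pattern matches one or more of one of [h4] (captured).
Matches: at [1:3] → '4h'.
Each match is replaced using the text its own group 1 captured.

o<4h>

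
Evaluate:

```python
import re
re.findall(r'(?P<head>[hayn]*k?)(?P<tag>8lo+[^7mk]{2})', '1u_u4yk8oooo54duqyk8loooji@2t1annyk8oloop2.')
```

This matches zero or more of one of [hayn], then optionally the literal 'k' (captured as 'head'); then the literal '8l', then one or more of the literal 'o', then exactly 2 of any character except [7mk] (captured as 'tag').
Scanning left to right: at [17:26] match 'yk8loooji', groups = ('yk', '8loooji').
Multiple groups make `findall` return tuples — one 2-tuple for the one match.

[('yk', '8loooji')]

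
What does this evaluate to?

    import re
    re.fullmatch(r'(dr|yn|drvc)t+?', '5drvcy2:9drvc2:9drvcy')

None

`re.fullmatch` is like wrapping the pattern in `^…$` (in single-line mode).
Here the pattern can't cover the whole string, so the call returns None.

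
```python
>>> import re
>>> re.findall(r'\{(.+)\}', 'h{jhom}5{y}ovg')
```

Scanning left to right: at [1:11] match '{jhom}5{y}', group 1 = 'jhom}5{y'.
One capturing group, so `findall` returns just the captured substring from the one match — 1 in all.

['jhom}5{y']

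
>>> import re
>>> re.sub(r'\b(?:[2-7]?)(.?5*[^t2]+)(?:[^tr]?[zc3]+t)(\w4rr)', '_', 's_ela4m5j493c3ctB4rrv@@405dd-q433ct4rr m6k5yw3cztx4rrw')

'_v@@405dd-q433ct4rr_w'

The pattern matches a word boundary (`\b`, zero-width); then optionally a character in [2-7] (non-capturing group); then optionally any character, then zero or more of a literal '5', then one or more of any character except [t2] (captured); then optionally any character except [tr], then one or more of one of [zc3], then the literal 't' (non-capturing group); then a word character, then the literal '4rr' (captured).
Matches: at [0:20] → 's_ela4m5j493c3ctB4rr'; at [38:53] → ' m6k5yw3cztx4rr'.
`sub` substitutes '_' at each match site.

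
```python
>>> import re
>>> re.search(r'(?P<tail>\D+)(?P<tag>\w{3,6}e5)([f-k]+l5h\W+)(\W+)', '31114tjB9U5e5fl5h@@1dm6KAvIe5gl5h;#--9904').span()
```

(5, 19)

This matches one or more of a non-digit (captured as 'tail'); then 3 to 6 of a word character, then the literal 'e5' (captured as 'tag'); then one or more of a character in [f-k], then the literal 'l5h', then one or more of a non-word character (captured); then one or more of a non-word character (captured).
`re.search` scans for the first position where the pattern succeeds.
The match spans [5:19] → 'tjB9U5e5fl5h@@'.
Captured: group 1 = 'tjB', group 2 = '9U5e5', group 3 = 'fl5h@', group 4 = '@'.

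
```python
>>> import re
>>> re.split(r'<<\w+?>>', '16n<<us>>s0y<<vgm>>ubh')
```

Matches to split on: at [3:9] → '<<us>>'; at [12:19] → '<<vgm>>'.
Splitting on the pattern gives 3 pieces.

['16n', 's0y', 'ubh']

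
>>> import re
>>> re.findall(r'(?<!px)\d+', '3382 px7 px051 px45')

A negative assertion filters positions out without eating any characters.
No capturing groups, so `findall` returns the 3 full match strings.

['3382', '51', '5']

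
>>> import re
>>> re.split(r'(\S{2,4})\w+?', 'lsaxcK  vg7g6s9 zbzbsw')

['', 'lsax', 'K  ', 'vg7g', 's9 ', 'zbzb', 'w']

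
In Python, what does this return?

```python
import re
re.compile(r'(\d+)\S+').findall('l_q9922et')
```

['9922']

The pattern matches one or more of a digit (captured); then one or more of a non-whitespace character.
Walking the string: at [3:9] match '9922et', group 1 = '9922'.
With a single group, `findall` returns only what that group captured — 1 item.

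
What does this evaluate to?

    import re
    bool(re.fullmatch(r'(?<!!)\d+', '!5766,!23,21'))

False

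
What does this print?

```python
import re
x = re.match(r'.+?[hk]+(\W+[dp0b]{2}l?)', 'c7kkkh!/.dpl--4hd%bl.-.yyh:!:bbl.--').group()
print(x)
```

With `match`, the pattern is implicitly anchored at the beginning.
The match spans [0:12] → 'c7kkkh!/.dpl'.

c7kkkh!/.dpl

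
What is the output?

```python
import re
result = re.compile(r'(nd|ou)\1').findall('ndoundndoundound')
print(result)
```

The backreference `\1` re-matches whatever the first group consumed, character for character.
Walking the string: at [4:8] match 'ndnd', group 1 = 'nd'.
Because there's exactly one group, `findall` drops the full match and keeps group 1 from the one hit.

['nd']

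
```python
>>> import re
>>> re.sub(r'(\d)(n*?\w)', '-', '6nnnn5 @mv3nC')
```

The pattern matches a digit (captured); then zero or more of a literal 'n' (lazy), then a word character (captured).
With the lazy modifier that quantifier settles for the fewest repetitions that let the rest of the pattern succeed (the atoms after it are unaffected and can still be greedy).
Matches: at [0:2] → '6n'; at [10:12] → '3n'.
Every occurrence is swapped for '-'.

'-nnn5 @mv-C'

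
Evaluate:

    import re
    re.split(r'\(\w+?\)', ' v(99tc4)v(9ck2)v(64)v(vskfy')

[' v', 'v', 'v', 'v(vskfy']

Each match becomes a cut point; 4 segments remain.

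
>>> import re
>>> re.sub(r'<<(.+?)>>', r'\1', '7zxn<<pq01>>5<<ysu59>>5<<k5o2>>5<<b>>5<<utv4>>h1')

'7zxnpq015ysu595k5o25b5utv4h1'

Each match is replaced using the text its own group 1 captured.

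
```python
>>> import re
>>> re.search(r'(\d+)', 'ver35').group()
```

'35'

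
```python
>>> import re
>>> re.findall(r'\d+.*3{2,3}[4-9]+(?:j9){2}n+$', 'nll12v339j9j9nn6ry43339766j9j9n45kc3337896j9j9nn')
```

['12v339j9j9nn6ry43339766j9j9n45kc3337896j9j9nn']

This matches one or more of a digit, then zero or more of any character; then 2 to 3 of a literal '3', then one or more of a character in [4-9]; then the literal 'j9' repeated 2 times, then one or more of the literal 'n'; then anchored at the end.
Matches: at [3:48] → '12v339j9j9nn6ry43339766j9j9n45kc3337896j9j9nn'.
Since nothing is captured, `findall` lists the 1 matched substring directly.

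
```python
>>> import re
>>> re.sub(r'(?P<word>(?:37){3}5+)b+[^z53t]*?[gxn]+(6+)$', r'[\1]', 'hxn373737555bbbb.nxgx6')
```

'hxn[373737555]'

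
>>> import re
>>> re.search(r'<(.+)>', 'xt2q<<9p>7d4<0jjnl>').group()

The match spans [4:19] → '<<9p>7d4<0jjnl>'.

'<<9p>7d4<0jjnl>'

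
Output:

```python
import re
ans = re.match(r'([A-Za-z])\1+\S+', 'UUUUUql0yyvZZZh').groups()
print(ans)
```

('U',)

The match spans [0:15] → 'UUUUUql0yyvZZZh'.
Captured: group 1 = 'U'.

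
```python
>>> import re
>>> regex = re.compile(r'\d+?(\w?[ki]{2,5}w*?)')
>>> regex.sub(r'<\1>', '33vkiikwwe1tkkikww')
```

'<vkiik>wwe<tkkik>ww'

This matches one or more of a digit (lazy); then optionally a word character, then 2 to 5 of one of [ki], then zero or more of a literal 'w' (lazy) (captured).
Each match is replaced using the text its own group 1 captured.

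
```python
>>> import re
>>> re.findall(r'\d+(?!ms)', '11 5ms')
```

['11']

`(?!…)`/`(?<!…)` only lets a position through if the neighbouring text does NOT match; no characters are consumed.
Matches: at [0:2] → '11'.
No capturing groups, so `findall` returns the 1 full match string.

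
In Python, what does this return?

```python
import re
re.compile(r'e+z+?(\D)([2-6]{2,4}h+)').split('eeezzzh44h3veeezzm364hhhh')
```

['', 'h', '44h', '3v', 'm', '364hhhh', '']

Pattern: one or more of a literal 'e', then one or more of the literal 'z' (lazy); then a non-digit (captured); then 2 to 4 of a character in [2-6], then one or more of a literal 'h' (captured).
Matches to split on: at [0:10] → 'eeezzzh44h'; at [12:25] → 'eeezzm364hhhh'.
With a capturing group present, the delimiter's captured portion is kept in the result list.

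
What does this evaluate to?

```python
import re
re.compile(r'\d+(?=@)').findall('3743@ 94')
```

The lookaround is zero-width — it requires the adjacent text to match without consuming it, so the asserted text isn't part of the match.
Walking the string: at [0:4] → '3743'.
`findall` yields the raw match text (1 of them) because the pattern has no groups.

['3743']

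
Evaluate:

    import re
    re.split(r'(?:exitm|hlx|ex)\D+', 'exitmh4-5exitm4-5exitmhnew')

The string is cut at each match, leaving 4 pieces.

['', '4-5', '4-5', '']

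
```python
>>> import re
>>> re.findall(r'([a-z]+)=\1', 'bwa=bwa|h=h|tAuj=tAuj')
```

`\1` is not a pattern — it's the concrete string captured by group 1, re-applied verbatim.
With a single group, `findall` returns only what that group captured — 2 items.

['bwa', 'h']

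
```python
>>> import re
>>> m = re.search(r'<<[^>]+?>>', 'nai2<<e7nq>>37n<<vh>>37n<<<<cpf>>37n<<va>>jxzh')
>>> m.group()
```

'<<e7nq>>'

The match spans [4:12] → '<<e7nq>>'.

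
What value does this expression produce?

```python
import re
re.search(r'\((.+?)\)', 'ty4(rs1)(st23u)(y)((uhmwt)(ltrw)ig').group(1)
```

'rs1'

`search` walks the string left to right and returns the first match it finds.
The match spans [3:8] → '(rs1)'.
Captured: group 1 = 'rs1'.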